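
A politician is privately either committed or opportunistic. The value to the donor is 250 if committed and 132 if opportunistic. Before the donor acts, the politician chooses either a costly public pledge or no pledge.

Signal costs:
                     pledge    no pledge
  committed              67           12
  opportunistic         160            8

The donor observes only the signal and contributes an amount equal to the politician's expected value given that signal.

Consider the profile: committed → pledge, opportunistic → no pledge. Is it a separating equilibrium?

Under separation the donor infers type exactly: pledge → committed (pays 250), no pledge → opportunistic (pays 132).
Committed: pledge gives 250 − 67 = 183; no pledge gives 132 − 12 = 120. No deviation. ✓
Opportunistic: no pledge gives 132 − 8 = 124; pledge gives 250 − 160 = 90. No deviation. ✓
Neither type gains from mimicking the other.

Yes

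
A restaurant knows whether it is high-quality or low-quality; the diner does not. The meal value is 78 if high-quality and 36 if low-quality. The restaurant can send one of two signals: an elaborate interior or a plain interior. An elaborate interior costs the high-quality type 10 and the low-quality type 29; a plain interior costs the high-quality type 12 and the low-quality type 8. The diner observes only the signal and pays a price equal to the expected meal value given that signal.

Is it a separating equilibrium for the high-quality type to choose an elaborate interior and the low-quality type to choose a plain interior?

If types separate, elaborate interior earns payment 78 and plain interior earns 36.
High-quality: elaborate interior gives 78 − 10 = 68; plain interior gives 36 − 12 = 24. No deviation. ✓
Low-quality: plain interior gives 36 − 8 = 28; elaborate interior gives 78 − 29 = 49. Would deviate. ✗

No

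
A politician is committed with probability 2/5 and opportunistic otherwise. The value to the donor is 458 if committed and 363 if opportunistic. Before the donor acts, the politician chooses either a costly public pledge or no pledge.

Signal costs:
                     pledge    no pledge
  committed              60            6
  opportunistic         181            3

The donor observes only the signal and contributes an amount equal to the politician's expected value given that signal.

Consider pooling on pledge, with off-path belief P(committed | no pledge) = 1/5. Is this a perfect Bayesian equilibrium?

On the equilibrium path (pledge) the donor holds the prior 2/5 and pays 2/5·458 + 3/5·363 = 401. Off-path (no pledge) belief 1/5 gives 1/5·458 + 4/5·363 = 382.
Committed: pledge gives 401 − 60 = 341; no pledge gives 382 − 6 = 376. Deviates. ✗
Opportunistic: pledge gives 401 − 181 = 220; no pledge gives 382 − 3 = 379. Deviates. ✗

No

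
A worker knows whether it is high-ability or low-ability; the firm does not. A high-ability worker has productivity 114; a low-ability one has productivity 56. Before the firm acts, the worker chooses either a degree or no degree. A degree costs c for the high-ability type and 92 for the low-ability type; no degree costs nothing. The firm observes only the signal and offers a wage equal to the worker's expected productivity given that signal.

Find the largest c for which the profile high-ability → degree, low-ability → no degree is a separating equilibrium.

58

Under separation: degree → high-ability (pays 114); no degree → low-ability (pays 56).
Low-ability: 56 − 0 = 56 ≥ 114 − 92 = 22. Holds regardless of c. ✓
High-ability: 114 − c ≥ 56 − 0, so c ≤ 114 − 56 = 58.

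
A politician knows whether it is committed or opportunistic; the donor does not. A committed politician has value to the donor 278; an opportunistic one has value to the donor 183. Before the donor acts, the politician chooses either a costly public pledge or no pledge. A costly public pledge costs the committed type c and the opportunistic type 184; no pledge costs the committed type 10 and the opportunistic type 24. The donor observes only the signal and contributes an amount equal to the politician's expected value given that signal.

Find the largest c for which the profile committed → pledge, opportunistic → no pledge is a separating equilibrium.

Under separation: pledge → committed (pays 278); no pledge → opportunistic (pays 183).
Opportunistic: 183 − 24 = 159 ≥ 278 − 184 = 94. Holds regardless of c. ✓
Committed: 278 − c ≥ 183 − 10, so c ≤ 278 − 173 = 105.

105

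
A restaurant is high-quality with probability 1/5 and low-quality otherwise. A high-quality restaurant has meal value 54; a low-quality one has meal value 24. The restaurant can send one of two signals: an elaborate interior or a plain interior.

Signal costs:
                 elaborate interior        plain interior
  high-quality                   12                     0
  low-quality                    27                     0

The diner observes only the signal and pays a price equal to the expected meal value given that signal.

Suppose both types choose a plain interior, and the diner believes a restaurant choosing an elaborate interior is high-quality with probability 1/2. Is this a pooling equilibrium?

Yes

At the pooled signal (plain interior) the diner holds the prior 1/5 and pays 1/5·54 + 4/5·24 = 30. Off-path (elaborate interior) belief 1/2 gives 1/2·54 + 1/2·24 = 39.
High-quality: plain interior gives 30 − 0 = 30; elaborate interior gives 39 − 12 = 27. Stays. ✓
Low-quality: plain interior gives 30 − 0 = 30; elaborate interior gives 39 − 27 = 12. Stays. ✓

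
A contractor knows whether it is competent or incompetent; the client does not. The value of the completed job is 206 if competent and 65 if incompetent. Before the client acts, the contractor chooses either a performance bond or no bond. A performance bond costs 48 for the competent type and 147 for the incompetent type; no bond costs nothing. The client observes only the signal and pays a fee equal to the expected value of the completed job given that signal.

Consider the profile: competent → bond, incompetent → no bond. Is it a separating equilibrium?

Under separation the client infers type exactly: bond → competent (pays 206), no bond → incompetent (pays 65).
Competent: bond gives 206 − 48 = 158; no bond gives 65 − 0 = 65. No deviation. ✓
Incompetent: no bond gives 65 − 0 = 65; bond gives 206 − 147 = 59. No deviation. ✓
Neither type gains from mimicking the other.

Yes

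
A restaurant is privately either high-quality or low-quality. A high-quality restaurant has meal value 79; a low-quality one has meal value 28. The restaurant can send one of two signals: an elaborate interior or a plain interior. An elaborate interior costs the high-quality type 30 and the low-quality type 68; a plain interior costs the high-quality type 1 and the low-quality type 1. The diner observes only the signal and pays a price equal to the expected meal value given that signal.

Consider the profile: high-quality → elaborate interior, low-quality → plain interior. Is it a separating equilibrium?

Yes

Under separation the diner infers type exactly: elaborate interior → high-quality (pays 79), plain interior → low-quality (pays 28).
High-quality: elaborate interior gives 79 − 30 = 49; plain interior gives 28 − 1 = 27. No deviation. ✓
Low-quality: plain interior gives 28 − 1 = 27; elaborate interior gives 79 − 68 = 11. No deviation. ✓
Neither type gains from mimicking the other.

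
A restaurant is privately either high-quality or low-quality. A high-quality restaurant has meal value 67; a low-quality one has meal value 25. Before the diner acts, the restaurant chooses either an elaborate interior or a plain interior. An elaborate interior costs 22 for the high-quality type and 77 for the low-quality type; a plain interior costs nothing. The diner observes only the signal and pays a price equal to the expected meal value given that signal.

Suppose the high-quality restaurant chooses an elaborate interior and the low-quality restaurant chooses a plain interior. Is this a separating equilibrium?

Yes

If types separate, elaborate interior earns payment 67 and plain interior earns 25.
High-quality: elaborate interior gives 67 − 22 = 45; plain interior gives 25 − 0 = 25. No deviation. ✓
Low-quality: plain interior gives 25 − 0 = 25; elaborate interior gives 67 − 77 = -10. No deviation. ✓
Neither type gains from mimicking the other.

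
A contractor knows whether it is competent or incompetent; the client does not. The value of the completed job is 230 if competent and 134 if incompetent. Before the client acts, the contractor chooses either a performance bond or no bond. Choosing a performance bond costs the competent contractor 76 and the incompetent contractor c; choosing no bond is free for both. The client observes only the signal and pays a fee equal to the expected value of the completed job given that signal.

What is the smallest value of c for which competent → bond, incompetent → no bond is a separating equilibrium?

96

Under separation: bond → competent (pays 230); no bond → incompetent (pays 134).
Competent: 230 − 76 = 154 ≥ 134 − 0 = 134. Holds regardless of c. ✓
Incompetent: 134 − 0 ≥ 230 − c, so c ≥ 230 − 134 = 96.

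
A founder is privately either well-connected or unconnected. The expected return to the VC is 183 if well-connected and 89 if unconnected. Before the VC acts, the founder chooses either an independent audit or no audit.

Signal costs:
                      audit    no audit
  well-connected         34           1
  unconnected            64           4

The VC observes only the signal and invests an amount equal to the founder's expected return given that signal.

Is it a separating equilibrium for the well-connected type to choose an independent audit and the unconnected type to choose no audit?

If types separate, audit earns payment 183 and no audit earns 89.
Well-connected: audit gives 183 − 34 = 149; no audit gives 89 − 1 = 88. No deviation. ✓
Unconnected: no audit gives 89 − 4 = 85; audit gives 183 − 64 = 119. Would deviate. ✗

No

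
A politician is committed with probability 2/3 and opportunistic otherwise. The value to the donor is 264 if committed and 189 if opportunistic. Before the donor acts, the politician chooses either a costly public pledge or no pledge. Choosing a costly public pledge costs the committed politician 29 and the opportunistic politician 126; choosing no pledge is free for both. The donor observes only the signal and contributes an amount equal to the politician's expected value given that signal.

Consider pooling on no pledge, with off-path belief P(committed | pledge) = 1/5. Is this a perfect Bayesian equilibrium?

At the pooled signal (no pledge) the donor holds the prior 2/3 and pays 2/3·264 + 1/3·189 = 239. Off-path (pledge) belief 1/5 gives 1/5·264 + 4/5·189 = 204.
Committed: no pledge gives 239 − 0 = 239; pledge gives 204 − 29 = 175. Stays. ✓
Opportunistic: no pledge gives 239 − 0 = 239; pledge gives 204 − 126 = 78. Stays. ✓

Yes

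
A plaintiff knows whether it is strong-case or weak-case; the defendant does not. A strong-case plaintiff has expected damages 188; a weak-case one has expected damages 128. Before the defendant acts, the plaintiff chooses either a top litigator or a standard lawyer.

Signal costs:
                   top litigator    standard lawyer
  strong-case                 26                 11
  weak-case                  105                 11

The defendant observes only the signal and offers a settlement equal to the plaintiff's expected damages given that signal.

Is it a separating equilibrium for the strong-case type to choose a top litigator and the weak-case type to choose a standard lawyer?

Yes

Under separation the defendant infers type exactly: top litigator → strong-case (pays 188), standard lawyer → weak-case (pays 128).
Strong-case: top litigator gives 188 − 26 = 162; standard lawyer gives 128 − 11 = 117. No deviation. ✓
Weak-case: standard lawyer gives 128 − 11 = 117; top litigator gives 188 − 105 = 83. No deviation. ✓
Neither type gains from mimicking the other.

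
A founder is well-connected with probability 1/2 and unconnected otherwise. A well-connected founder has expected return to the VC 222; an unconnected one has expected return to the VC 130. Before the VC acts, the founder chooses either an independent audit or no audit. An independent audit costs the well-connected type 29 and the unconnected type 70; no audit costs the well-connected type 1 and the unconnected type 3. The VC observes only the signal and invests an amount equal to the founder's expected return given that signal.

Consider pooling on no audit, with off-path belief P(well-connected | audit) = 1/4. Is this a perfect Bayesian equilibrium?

On the equilibrium path (no audit) the VC holds the prior 1/2 and pays 1/2·222 + 1/2·130 = 176. Off-path (audit) belief 1/4 gives 1/4·222 + 3/4·130 = 153.
Well-connected: no audit gives 176 − 1 = 175; audit gives 153 − 29 = 124. Stays. ✓
Unconnected: no audit gives 176 − 3 = 173; audit gives 153 − 70 = 83. Stays. ✓
Beliefs are Bayes-consistent on-path and both types best-respond.

Yes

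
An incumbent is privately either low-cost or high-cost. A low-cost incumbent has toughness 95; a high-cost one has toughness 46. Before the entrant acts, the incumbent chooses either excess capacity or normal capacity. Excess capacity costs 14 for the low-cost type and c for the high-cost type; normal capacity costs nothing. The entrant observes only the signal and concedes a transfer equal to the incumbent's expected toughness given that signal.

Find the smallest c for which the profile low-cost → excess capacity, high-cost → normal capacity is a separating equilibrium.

Under separation: excess capacity → low-cost (pays 95); normal capacity → high-cost (pays 46).
Low-cost: 95 − 14 = 81 ≥ 46 − 0 = 46. Holds regardless of c. ✓
High-cost: 46 − 0 ≥ 95 − c, so c ≥ 95 − 46 = 49.

49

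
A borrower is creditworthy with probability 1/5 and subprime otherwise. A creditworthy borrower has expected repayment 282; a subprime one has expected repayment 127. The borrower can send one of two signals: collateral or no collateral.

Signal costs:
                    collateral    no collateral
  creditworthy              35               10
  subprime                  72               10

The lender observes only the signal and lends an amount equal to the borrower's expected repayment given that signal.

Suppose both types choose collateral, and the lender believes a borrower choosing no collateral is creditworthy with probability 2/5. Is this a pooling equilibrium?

On the equilibrium path (collateral) the lender holds the prior 1/5 and pays 1/5·282 + 4/5·127 = 158. Off-path (no collateral) belief 2/5 gives 2/5·282 + 3/5·127 = 189.
Creditworthy: collateral gives 158 − 35 = 123; no collateral gives 189 − 10 = 179. Deviates. ✗
Subprime: collateral gives 158 − 72 = 86; no collateral gives 189 − 10 = 179. Deviates. ✗

No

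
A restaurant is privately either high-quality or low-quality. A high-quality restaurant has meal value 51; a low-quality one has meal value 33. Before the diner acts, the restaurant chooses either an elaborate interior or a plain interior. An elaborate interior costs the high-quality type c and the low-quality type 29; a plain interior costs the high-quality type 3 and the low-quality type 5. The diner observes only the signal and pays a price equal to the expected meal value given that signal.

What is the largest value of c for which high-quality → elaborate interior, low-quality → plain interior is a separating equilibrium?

21

Under separation: elaborate interior → high-quality (pays 51); plain interior → low-quality (pays 33).
Low-quality: 33 − 5 = 28 ≥ 51 − 29 = 22. Holds regardless of c. ✓
High-quality: 51 − c ≥ 33 − 3, so c ≤ 51 − 30 = 21.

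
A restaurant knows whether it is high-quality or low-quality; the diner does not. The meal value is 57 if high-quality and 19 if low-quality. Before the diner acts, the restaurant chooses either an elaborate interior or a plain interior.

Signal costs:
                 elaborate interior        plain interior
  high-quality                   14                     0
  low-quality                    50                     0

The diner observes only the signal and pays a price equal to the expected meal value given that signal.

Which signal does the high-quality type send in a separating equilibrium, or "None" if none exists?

elaborate interior

Try high-quality → elaborate interior, low-quality → plain interior:
  If types separate, elaborate interior earns payment 57 and plain interior earns 19.
  High-quality: elaborate interior gives 57 − 14 = 43; plain interior gives 19 − 0 = 19. No deviation. ✓
  Low-quality: plain interior gives 19 − 0 = 19; elaborate interior gives 57 − 50 = 7. No deviation. ✓
Both hold — the high-quality type sends elaborate interior.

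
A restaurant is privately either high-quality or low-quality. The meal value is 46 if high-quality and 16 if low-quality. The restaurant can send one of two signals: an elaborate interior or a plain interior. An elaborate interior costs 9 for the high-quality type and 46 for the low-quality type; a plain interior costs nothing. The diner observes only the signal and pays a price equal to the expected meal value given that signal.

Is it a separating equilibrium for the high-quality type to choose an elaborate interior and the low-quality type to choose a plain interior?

Yes

If types separate, elaborate interior earns payment 46 and plain interior earns 16.
High-quality: elaborate interior gives 46 − 9 = 37; plain interior gives 16 − 0 = 16. No deviation. ✓
Low-quality: plain interior gives 16 − 0 = 16; elaborate interior gives 46 − 46 = 0. No deviation. ✓
Neither type gains from mimicking the other.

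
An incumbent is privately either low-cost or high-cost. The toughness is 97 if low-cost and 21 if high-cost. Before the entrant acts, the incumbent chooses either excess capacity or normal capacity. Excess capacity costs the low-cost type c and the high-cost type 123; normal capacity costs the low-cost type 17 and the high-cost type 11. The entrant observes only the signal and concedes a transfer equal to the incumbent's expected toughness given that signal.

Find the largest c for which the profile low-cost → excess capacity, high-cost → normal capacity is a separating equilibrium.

Under separation: excess capacity → low-cost (pays 97); normal capacity → high-cost (pays 21).
High-cost: 21 − 11 = 10 ≥ 97 − 123 = -26. Holds regardless of c. ✓
Low-cost: 97 − c ≥ 21 − 17, so c ≤ 97 − 4 = 93.

93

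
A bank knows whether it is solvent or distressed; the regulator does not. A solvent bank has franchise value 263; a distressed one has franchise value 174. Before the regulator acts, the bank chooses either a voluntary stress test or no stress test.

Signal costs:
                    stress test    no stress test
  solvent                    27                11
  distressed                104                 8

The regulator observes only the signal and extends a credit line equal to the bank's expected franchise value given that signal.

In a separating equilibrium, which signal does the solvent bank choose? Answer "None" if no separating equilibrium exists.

stress test

Try solvent → stress test, distressed → no stress test:
  Under separation the regulator infers type exactly: stress test → solvent (pays 263), no stress test → distressed (pays 174).
  Solvent: stress test gives 263 − 27 = 236; no stress test gives 174 − 11 = 163. No deviation. ✓
  Distressed: no stress test gives 174 − 8 = 166; stress test gives 263 − 104 = 159. No deviation. ✓
Both hold — the solvent type sends stress test.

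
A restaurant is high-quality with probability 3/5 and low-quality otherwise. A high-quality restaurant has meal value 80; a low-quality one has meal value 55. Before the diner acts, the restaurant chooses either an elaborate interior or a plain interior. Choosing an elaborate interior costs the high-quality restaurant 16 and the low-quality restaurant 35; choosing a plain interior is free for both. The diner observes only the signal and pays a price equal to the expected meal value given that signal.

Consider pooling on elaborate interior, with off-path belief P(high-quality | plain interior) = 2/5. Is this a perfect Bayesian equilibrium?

On the equilibrium path (elaborate interior) the diner holds the prior 3/5 and pays 3/5·80 + 2/5·55 = 70. Off-path (plain interior) belief 2/5 gives 2/5·80 + 3/5·55 = 65.
High-quality: elaborate interior gives 70 − 16 = 54; plain interior gives 65 − 0 = 65. Deviates. ✗
Low-quality: elaborate interior gives 70 − 35 = 35; plain interior gives 65 − 0 = 65. Deviates. ✗

No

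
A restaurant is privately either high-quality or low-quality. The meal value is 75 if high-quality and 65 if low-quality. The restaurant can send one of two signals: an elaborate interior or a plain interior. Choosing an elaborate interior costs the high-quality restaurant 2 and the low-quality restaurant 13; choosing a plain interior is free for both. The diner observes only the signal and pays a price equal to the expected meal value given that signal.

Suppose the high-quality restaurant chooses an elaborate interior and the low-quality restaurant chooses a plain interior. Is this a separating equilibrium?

If types separate, elaborate interior earns payment 75 and plain interior earns 65.
High-quality: elaborate interior gives 75 − 2 = 73; plain interior gives 65 − 0 = 65. No deviation. ✓
Low-quality: plain interior gives 65 − 0 = 65; elaborate interior gives 75 − 13 = 62. No deviation. ✓
Neither type gains from mimicking the other.

Yes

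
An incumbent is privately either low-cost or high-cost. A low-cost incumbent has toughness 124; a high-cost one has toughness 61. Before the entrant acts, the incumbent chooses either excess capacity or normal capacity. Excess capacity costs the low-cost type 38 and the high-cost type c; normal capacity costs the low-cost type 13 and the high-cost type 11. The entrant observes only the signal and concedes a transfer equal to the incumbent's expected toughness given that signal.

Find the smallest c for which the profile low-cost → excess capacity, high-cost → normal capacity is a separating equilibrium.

74

Under separation: excess capacity → low-cost (pays 124); normal capacity → high-cost (pays 61).
Low-cost: 124 − 38 = 86 ≥ 61 − 13 = 48. Holds regardless of c. ✓
High-cost: 61 − 11 ≥ 124 − c, so c ≥ 124 − 50 = 74.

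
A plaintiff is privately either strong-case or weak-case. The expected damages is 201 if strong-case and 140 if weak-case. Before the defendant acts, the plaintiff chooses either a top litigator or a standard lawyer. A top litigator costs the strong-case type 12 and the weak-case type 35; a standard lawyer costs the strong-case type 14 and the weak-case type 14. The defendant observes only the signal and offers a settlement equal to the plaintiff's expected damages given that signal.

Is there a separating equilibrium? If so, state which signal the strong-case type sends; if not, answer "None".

Try strong-case → top litigator, weak-case → standard lawyer:
  If types separate, top litigator earns payment 201 and standard lawyer earns 140.
  Strong-case: top litigator gives 201 − 12 = 189; standard lawyer gives 140 − 14 = 126. No deviation. ✓
  Weak-case: standard lawyer gives 140 − 14 = 126; top litigator gives 201 − 35 = 166. Would deviate. ✗
Try strong-case → standard lawyer, weak-case → top litigator:
  If types separate, standard lawyer earns payment 201 and top litigator earns 140.
  Strong-case: standard lawyer gives 201 − 14 = 187; top litigator gives 140 − 12 = 128. No deviation. ✓
  Weak-case: top litigator gives 140 − 35 = 105; standard lawyer gives 201 − 14 = 187. Would deviate. ✗
Neither assignment is incentive-compatible.

None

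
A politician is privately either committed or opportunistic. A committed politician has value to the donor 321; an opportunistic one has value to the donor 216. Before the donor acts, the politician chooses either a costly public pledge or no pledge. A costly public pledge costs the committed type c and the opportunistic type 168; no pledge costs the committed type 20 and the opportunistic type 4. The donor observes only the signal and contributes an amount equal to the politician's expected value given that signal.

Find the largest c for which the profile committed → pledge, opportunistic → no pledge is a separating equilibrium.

Under separation: pledge → committed (pays 321); no pledge → opportunistic (pays 216).
Opportunistic: 216 − 4 = 212 ≥ 321 − 168 = 153. Holds regardless of c. ✓
Committed: 321 − c ≥ 216 − 20, so c ≤ 321 − 196 = 125.

125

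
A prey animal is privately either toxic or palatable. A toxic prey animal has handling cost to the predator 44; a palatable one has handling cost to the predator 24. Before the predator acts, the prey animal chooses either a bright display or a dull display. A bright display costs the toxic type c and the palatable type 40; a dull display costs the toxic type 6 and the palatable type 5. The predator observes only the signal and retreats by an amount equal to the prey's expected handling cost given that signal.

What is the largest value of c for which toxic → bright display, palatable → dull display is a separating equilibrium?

26

Under separation: bright display → toxic (pays 44); dull display → palatable (pays 24).
Palatable: 24 − 5 = 19 ≥ 44 − 40 = 4. Holds regardless of c. ✓
Toxic: 44 − c ≥ 24 − 6, so c ≤ 44 − 18 = 26.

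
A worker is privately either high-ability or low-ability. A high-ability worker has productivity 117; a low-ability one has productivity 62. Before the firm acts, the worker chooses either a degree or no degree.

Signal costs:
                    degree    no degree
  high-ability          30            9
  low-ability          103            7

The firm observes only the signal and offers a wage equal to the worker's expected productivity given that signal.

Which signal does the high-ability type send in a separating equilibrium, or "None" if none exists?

degree

Try high-ability → degree, low-ability → no degree:
  Under separation the firm infers type exactly: degree → high-ability (pays 117), no degree → low-ability (pays 62).
  High-ability: degree gives 117 − 30 = 87; no degree gives 62 − 9 = 53. No deviation. ✓
  Low-ability: no degree gives 62 − 7 = 55; degree gives 117 − 103 = 14. No deviation. ✓
Both hold — the high-ability type sends degree.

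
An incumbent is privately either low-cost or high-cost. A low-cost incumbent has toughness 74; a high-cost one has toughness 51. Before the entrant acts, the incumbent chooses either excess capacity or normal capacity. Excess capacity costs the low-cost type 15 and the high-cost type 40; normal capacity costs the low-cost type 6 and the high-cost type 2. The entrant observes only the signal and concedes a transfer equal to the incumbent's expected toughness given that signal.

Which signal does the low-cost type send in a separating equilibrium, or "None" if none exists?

excess capacity

Try low-cost → excess capacity, high-cost → normal capacity:
  Under separation the entrant infers type exactly: excess capacity → low-cost (pays 74), normal capacity → high-cost (pays 51).
  Low-cost: excess capacity gives 74 − 15 = 59; normal capacity gives 51 − 6 = 45. No deviation. ✓
  High-cost: normal capacity gives 51 − 2 = 49; excess capacity gives 74 − 40 = 34. No deviation. ✓
Both hold — the low-cost type sends excess capacity.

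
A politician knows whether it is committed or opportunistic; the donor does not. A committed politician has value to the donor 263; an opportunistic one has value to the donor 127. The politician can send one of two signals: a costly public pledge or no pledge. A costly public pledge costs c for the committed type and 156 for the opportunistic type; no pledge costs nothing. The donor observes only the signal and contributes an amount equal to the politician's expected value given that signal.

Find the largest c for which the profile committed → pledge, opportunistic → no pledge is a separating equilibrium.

136

Under separation: pledge → committed (pays 263); no pledge → opportunistic (pays 127).
Opportunistic: 127 − 0 = 127 ≥ 263 − 156 = 107. Holds regardless of c. ✓
Committed: 263 − c ≥ 127 − 0, so c ≤ 263 − 127 = 136.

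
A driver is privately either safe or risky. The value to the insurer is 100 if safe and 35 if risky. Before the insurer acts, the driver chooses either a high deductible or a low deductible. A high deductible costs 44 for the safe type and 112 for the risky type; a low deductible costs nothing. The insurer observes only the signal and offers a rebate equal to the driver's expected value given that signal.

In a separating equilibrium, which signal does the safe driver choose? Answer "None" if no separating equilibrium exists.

high deductible

Try safe → high deductible, risky → low deductible:
  If types separate, high deductible earns payment 100 and low deductible earns 35.
  Safe: high deductible gives 100 − 44 = 56; low deductible gives 35 − 0 = 35. No deviation. ✓
  Risky: low deductible gives 35 − 0 = 35; high deductible gives 100 − 112 = -12. No deviation. ✓
Both hold — the safe type sends high deductible.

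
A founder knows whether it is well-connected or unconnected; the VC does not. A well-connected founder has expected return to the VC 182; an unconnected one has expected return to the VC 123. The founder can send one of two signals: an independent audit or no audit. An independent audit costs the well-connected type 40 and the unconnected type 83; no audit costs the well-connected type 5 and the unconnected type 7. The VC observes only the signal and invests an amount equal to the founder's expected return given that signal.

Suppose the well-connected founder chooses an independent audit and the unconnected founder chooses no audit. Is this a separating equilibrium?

Yes

Under separation the VC infers type exactly: audit → well-connected (pays 182), no audit → unconnected (pays 123).
Well-connected: audit gives 182 − 40 = 142; no audit gives 123 − 5 = 118. No deviation. ✓
Unconnected: no audit gives 123 − 7 = 116; audit gives 182 − 83 = 99. No deviation. ✓
Neither type gains from mimicking the other.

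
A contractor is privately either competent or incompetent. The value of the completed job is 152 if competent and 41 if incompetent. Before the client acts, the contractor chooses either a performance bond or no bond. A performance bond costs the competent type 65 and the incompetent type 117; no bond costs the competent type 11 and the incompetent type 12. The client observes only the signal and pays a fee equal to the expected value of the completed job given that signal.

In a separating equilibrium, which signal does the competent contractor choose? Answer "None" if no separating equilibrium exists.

None

Try competent → bond, incompetent → no bond:
  If types separate, bond earns payment 152 and no bond earns 41.
  Competent: bond gives 152 − 65 = 87; no bond gives 41 − 11 = 30. No deviation. ✓
  Incompetent: no bond gives 41 − 12 = 29; bond gives 152 − 117 = 35. Would deviate. ✗
Try competent → no bond, incompetent → bond:
  If types separate, no bond earns payment 152 and bond earns 41.
  Competent: no bond gives 152 − 11 = 141; bond gives 41 − 65 = -24. No deviation. ✓
  Incompetent: bond gives 41 − 117 = -76; no bond gives 152 − 12 = 140. Would deviate. ✗
Neither assignment is incentive-compatible.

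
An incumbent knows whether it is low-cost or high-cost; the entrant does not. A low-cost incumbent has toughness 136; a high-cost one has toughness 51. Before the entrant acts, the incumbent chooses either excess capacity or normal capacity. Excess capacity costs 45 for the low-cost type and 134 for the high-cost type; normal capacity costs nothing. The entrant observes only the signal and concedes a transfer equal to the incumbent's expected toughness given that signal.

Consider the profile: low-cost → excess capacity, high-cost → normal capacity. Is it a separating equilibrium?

Yes

If types separate, excess capacity earns payment 136 and normal capacity earns 51.
Low-cost: excess capacity gives 136 − 45 = 91; normal capacity gives 51 − 0 = 51. No deviation. ✓
High-cost: normal capacity gives 51 − 0 = 51; excess capacity gives 136 − 134 = 2. No deviation. ✓
Neither type gains from mimicking the other.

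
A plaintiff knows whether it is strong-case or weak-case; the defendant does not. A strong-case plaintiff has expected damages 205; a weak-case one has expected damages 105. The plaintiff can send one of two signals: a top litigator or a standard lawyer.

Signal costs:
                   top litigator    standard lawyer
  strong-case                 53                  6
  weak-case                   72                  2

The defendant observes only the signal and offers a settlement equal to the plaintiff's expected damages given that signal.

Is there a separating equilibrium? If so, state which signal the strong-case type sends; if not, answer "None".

None

Try strong-case → top litigator, weak-case → standard lawyer:
  Under separation the defendant infers type exactly: top litigator → strong-case (pays 205), standard lawyer → weak-case (pays 105).
  Strong-case: top litigator gives 205 − 53 = 152; standard lawyer gives 105 − 6 = 99. No deviation. ✓
  Weak-case: standard lawyer gives 105 − 2 = 103; top litigator gives 205 − 72 = 133. Would deviate. ✗
Try strong-case → standard lawyer, weak-case → top litigator:
  Under separation the defendant infers type exactly: standard lawyer → strong-case (pays 205), top litigator → weak-case (pays 105).
  Strong-case: standard lawyer gives 205 − 6 = 199; top litigator gives 105 − 53 = 52. No deviation. ✓
  Weak-case: top litigator gives 105 − 72 = 33; standard lawyer gives 205 − 2 = 203. Would deviate. ✗
Neither assignment is incentive-compatible.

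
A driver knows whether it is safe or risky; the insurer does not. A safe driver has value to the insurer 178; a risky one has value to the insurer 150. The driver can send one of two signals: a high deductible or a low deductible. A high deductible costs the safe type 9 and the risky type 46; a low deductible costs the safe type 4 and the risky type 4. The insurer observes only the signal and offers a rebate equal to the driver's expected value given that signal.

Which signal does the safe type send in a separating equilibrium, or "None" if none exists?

Try safe → high deductible, risky → low deductible:
  Under separation the insurer infers type exactly: high deductible → safe (pays 178), low deductible → risky (pays 150).
  Safe: high deductible gives 178 − 9 = 169; low deductible gives 150 − 4 = 146. No deviation. ✓
  Risky: low deductible gives 150 − 4 = 146; high deductible gives 178 − 46 = 132. No deviation. ✓
Both hold — the safe type sends high deductible.

high deductible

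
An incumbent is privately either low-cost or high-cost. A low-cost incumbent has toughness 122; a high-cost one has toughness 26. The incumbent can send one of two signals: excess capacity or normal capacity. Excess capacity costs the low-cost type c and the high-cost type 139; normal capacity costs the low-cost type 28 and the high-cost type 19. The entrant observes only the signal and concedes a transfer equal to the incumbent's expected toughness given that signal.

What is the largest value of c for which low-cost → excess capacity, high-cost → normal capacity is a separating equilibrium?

124

Under separation: excess capacity → low-cost (pays 122); normal capacity → high-cost (pays 26).
High-cost: 26 − 19 = 7 ≥ 122 − 139 = -17. Holds regardless of c. ✓
Low-cost: 122 − c ≥ 26 − 28, so c ≤ 122 − -2 = 124.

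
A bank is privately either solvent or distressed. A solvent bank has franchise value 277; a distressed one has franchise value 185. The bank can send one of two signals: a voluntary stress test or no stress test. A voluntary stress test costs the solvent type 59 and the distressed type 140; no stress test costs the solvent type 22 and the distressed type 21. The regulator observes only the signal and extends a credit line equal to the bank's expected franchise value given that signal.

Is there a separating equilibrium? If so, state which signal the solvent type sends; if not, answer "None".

Try solvent → stress test, distressed → no stress test:
  If types separate, stress test earns payment 277 and no stress test earns 185.
  Solvent: stress test gives 277 − 59 = 218; no stress test gives 185 − 22 = 163. No deviation. ✓
  Distressed: no stress test gives 185 − 21 = 164; stress test gives 277 − 140 = 137. No deviation. ✓
Both hold — the solvent type sends stress test.

stress test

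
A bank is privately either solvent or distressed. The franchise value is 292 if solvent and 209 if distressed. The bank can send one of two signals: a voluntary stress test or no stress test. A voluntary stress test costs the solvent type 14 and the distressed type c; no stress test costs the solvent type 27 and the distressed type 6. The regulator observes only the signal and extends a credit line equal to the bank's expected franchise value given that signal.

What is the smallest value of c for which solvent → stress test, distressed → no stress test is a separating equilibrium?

Under separation: stress test → solvent (pays 292); no stress test → distressed (pays 209).
Solvent: 292 − 14 = 278 ≥ 209 − 27 = 182. Holds regardless of c. ✓
Distressed: 209 − 6 ≥ 292 − c, so c ≥ 292 − 203 = 89.

89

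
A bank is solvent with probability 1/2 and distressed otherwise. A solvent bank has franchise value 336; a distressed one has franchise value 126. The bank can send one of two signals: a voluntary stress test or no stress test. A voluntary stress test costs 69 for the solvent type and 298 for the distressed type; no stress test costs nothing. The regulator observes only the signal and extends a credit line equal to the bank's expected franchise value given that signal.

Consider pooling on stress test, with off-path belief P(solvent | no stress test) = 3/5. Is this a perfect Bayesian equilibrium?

No

On the equilibrium path (stress test) the regulator holds the prior 1/2 and pays 1/2·336 + 1/2·126 = 231. Off-path (no stress test) belief 3/5 gives 3/5·336 + 2/5·126 = 252.
Solvent: stress test gives 231 − 69 = 162; no stress test gives 252 − 0 = 252. Deviates. ✗
Distressed: stress test gives 231 − 298 = -67; no stress test gives 252 − 0 = 252. Deviates. ✗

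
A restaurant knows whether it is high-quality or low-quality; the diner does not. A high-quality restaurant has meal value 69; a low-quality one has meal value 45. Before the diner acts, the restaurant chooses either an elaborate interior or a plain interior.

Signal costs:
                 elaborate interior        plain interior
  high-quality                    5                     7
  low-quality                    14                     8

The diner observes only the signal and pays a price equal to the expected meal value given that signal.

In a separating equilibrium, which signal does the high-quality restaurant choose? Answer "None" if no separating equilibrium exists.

None

Try high-quality → elaborate interior, low-quality → plain interior:
  Under separation the diner infers type exactly: elaborate interior → high-quality (pays 69), plain interior → low-quality (pays 45).
  High-quality: elaborate interior gives 69 − 5 = 64; plain interior gives 45 − 7 = 38. No deviation. ✓
  Low-quality: plain interior gives 45 − 8 = 37; elaborate interior gives 69 − 14 = 55. Would deviate. ✗
Try high-quality → plain interior, low-quality → elaborate interior:
  Under separation the diner infers type exactly: plain interior → high-quality (pays 69), elaborate interior → low-quality (pays 45).
  High-quality: plain interior gives 69 − 7 = 62; elaborate interior gives 45 − 5 = 40. No deviation. ✓
  Low-quality: elaborate interior gives 45 − 14 = 31; plain interior gives 69 − 8 = 61. Would deviate. ✗
Neither assignment is incentive-compatible.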